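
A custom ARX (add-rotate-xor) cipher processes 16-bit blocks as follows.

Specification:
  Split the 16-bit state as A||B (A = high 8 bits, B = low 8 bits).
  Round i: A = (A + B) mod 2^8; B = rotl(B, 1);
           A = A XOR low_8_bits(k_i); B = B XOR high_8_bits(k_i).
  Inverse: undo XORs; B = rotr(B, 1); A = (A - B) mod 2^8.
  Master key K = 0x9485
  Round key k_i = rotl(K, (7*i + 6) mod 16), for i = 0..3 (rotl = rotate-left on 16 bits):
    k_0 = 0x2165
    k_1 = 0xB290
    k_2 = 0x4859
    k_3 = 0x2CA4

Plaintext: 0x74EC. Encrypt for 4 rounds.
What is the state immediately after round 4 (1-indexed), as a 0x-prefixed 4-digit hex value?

s_0 = plaintext = 0x74EC
s_1 = Round(s_0, k_0) = 0x05F8
s_2 = Round(s_1, k_1) = 0x6D43
s_3 = Round(s_2, k_2) = 0xE9CE
s_4 = Round(s_3, k_3) = 0x13B1

0x13B1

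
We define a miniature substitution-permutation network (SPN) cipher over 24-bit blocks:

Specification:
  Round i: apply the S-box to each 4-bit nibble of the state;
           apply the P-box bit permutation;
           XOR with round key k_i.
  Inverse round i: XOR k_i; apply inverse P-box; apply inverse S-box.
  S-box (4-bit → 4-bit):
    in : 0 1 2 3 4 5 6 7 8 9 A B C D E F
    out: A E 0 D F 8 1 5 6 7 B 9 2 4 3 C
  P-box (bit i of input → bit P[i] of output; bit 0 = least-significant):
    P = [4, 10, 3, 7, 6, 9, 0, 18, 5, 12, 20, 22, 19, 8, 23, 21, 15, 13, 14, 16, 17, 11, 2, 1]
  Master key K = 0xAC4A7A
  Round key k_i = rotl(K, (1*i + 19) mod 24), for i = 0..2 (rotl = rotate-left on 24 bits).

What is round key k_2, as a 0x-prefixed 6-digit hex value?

0x55894F

K = 0xAC4A7A
k_0 = rotl(K, (1*0+19) mod 24) = rotl(K, 19) = 0xD56253
k_1 = rotl(K, (1*1+19) mod 24) = rotl(K, 20) = 0xAAC4A7
k_2 = rotl(K, (1*2+19) mod 24) = rotl(K, 21) = 0x55894F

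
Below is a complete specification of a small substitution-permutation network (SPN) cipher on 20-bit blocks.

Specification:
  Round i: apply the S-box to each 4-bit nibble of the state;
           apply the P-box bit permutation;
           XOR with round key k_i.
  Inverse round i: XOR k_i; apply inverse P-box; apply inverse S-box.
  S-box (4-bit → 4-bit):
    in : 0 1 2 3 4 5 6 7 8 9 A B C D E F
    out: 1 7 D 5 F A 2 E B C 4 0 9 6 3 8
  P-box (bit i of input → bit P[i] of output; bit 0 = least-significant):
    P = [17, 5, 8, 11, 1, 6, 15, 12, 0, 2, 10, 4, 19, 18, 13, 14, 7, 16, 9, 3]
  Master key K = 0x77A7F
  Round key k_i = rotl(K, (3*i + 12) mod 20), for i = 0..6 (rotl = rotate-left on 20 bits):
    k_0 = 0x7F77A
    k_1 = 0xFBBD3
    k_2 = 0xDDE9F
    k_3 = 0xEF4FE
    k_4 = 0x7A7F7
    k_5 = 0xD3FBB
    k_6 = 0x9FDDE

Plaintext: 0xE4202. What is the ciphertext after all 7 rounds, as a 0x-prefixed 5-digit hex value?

0xF3AB3

s_0 = plaintext = 0xE4202
s_1 = Round(s_0, k_0) = 0x89AE9
s_2 = Round(s_1, k_1) = 0xED619
s_3 = Round(s_2, k_2) = 0x87759
s_4 = Round(s_3, k_3) = 0xB8922
s_5 = Round(s_4, k_4) = 0x97AE5
s_6 = Round(s_5, k_5) = 0x951D1
s_7 = Round(s_6, k_6) = 0xF3AB3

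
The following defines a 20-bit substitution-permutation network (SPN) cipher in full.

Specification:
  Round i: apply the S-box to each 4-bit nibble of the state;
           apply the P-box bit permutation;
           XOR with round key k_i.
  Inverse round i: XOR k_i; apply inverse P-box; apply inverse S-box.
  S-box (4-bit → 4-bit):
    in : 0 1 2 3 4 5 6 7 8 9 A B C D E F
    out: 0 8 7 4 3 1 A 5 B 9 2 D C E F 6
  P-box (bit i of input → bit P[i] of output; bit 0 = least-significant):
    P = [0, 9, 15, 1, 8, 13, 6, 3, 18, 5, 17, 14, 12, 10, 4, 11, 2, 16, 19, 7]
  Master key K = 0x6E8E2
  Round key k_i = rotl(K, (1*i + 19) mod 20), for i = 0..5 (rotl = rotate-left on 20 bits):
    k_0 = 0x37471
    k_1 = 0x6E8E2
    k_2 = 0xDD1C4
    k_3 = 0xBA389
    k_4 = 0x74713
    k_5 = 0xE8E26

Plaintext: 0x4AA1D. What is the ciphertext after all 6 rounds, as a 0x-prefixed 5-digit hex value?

0x0DF76

s_0 = plaintext = 0x4AA1D
s_1 = Round(s_0, k_0) = 0x2F25F
s_2 = Round(s_1, k_1) = 0x96FD6
s_3 = Round(s_2, k_2) = 0xFFF2A
s_4 = Round(s_3, k_3) = 0x084F9
s_5 = Round(s_4, k_4) = 0x37B70
s_6 = Round(s_5, k_5) = 0x0DF76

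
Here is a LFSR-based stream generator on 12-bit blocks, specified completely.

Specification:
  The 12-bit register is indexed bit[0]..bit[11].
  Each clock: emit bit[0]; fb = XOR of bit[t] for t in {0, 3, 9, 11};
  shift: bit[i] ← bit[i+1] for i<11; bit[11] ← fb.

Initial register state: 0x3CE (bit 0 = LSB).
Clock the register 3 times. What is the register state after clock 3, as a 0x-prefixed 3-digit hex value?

0x479

reg_0 = 0x3CE
clock 1: out=0, reg = 0x1E7
clock 2: out=1, reg = 0x8F3
clock 3: out=1, reg = 0x479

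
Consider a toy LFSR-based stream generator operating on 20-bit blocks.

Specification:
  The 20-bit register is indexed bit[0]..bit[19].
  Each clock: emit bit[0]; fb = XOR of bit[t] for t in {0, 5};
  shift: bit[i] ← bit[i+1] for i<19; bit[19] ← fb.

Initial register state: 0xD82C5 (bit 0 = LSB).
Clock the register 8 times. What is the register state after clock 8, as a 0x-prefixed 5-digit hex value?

reg_0 = 0xD82C5
clock 1: out=1, reg = 0xEC162
clock 2: out=0, reg = 0xF60B1
clock 3: out=1, reg = 0x7B058
clock 4: out=0, reg = 0x3D82C
clock 5: out=0, reg = 0x9EC16
clock 6: out=0, reg = 0x4F60B
clock 7: out=1, reg = 0xA7B05
clock 8: out=1, reg = 0xD3D82

0xD3D82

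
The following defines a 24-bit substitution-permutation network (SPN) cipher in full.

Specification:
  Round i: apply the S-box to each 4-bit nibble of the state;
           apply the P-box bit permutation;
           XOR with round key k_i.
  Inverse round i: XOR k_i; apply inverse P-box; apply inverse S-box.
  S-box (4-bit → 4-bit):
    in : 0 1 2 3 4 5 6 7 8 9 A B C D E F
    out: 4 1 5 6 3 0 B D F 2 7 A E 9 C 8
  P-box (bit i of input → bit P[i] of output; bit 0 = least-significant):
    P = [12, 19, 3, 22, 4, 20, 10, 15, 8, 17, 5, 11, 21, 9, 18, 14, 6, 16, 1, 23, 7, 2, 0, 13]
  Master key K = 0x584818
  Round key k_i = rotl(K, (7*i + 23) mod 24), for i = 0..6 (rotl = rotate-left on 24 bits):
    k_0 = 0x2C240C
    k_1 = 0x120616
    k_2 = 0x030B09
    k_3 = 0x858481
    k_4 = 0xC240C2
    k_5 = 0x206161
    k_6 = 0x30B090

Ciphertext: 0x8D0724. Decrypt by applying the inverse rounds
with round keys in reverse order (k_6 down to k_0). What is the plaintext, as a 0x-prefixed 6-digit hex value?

0xFFBB70

s_0 = ciphertext = 0x8D0724
s_1 = InvRound(s_0, k_6) = 0x6BA284
s_2 = InvRound(s_1, k_5) = 0xA4BAFB
s_3 = InvRound(s_2, k_4) = 0xE58CD7
s_4 = InvRound(s_3, k_3) = 0x921F1F
s_5 = InvRound(s_4, k_2) = 0x9C55A1
s_6 = InvRound(s_5, k_1) = 0xAECA14
s_7 = InvRound(s_6, k_0) = 0xFFBB70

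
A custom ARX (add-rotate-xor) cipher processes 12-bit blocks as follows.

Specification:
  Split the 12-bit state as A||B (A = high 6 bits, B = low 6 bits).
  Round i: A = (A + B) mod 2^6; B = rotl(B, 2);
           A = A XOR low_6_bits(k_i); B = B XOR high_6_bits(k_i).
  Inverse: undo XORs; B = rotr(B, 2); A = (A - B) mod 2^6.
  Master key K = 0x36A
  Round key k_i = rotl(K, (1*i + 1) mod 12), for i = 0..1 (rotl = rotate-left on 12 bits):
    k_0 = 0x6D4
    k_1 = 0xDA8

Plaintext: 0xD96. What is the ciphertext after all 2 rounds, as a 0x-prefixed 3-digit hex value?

0xCBE

s_0 = plaintext = 0xD96
s_1 = Round(s_0, k_0) = 0x602
s_2 = Round(s_1, k_1) = 0xCBE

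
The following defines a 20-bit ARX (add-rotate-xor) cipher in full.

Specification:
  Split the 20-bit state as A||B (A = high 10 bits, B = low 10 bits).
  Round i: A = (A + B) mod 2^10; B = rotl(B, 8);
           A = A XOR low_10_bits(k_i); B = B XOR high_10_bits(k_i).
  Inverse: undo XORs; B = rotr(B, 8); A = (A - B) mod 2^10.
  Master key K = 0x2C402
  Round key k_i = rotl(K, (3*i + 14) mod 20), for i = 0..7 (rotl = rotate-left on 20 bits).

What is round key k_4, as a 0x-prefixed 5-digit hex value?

K = 0x2C402
k_0 = rotl(K, (3*0+14) mod 20) = rotl(K, 14) = 0x08B10
k_1 = rotl(K, (3*1+14) mod 20) = rotl(K, 17) = 0x45880
k_2 = rotl(K, (3*2+14) mod 20) = rotl(K, 0) = 0x2C402
k_3 = rotl(K, (3*3+14) mod 20) = rotl(K, 3) = 0x62011
k_4 = rotl(K, (3*4+14) mod 20) = rotl(K, 6) = 0x1008B

0x1008B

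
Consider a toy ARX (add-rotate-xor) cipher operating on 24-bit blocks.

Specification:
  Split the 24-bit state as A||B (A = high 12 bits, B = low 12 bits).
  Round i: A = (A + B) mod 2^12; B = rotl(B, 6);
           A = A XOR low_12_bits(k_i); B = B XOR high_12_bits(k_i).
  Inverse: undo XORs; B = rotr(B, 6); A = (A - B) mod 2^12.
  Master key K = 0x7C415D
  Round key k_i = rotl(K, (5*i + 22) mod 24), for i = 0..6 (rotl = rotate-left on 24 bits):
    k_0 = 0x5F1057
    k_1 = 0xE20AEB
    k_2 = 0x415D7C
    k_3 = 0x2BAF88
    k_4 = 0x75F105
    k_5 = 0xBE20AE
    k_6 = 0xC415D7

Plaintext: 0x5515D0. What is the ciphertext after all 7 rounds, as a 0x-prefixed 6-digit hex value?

s_0 = plaintext = 0x5515D0
s_1 = Round(s_0, k_0) = 0xB761E6
s_2 = Round(s_1, k_1) = 0x7B77A7
s_3 = Round(s_2, k_2) = 0x222DCB
s_4 = Round(s_3, k_3) = 0x06504D
s_5 = Round(s_4, k_4) = 0x1B741E
s_6 = Round(s_5, k_5) = 0x57BC72
s_7 = Round(s_6, k_6) = 0x43A0F0

0x43A0F0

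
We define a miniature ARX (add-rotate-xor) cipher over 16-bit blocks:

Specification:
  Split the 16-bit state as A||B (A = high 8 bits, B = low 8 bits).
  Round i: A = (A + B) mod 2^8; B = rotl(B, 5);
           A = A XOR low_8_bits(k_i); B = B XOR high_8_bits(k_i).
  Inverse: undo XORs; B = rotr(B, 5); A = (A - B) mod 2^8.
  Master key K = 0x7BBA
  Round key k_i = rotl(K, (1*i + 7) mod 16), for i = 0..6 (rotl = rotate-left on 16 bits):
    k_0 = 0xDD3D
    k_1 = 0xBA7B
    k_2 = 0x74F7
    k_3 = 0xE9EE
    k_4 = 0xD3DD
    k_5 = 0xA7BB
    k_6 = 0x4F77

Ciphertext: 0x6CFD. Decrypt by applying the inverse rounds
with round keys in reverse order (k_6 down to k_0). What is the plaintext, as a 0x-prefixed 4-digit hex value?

s_0 = ciphertext = 0x6CFD
s_1 = InvRound(s_0, k_6) = 0x8695
s_2 = InvRound(s_1, k_5) = 0xAC91
s_3 = InvRound(s_2, k_4) = 0x5F12
s_4 = InvRound(s_3, k_3) = 0xD2DF
s_5 = InvRound(s_4, k_2) = 0xC85D
s_6 = InvRound(s_5, k_1) = 0x743F
s_7 = InvRound(s_6, k_0) = 0x3217

0x3217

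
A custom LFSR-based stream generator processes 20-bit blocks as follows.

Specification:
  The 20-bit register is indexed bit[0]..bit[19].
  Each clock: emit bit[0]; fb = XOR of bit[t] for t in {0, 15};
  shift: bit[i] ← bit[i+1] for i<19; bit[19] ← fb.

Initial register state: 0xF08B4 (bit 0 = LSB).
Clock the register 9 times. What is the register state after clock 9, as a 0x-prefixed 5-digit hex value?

0xF5784

reg_0 = 0xF08B4
clock 1: out=0, reg = 0x7845A
clock 2: out=0, reg = 0xBC22D
clock 3: out=1, reg = 0x5E116
clock 4: out=0, reg = 0xAF08B
clock 5: out=1, reg = 0x57845
clock 6: out=1, reg = 0xABC22
clock 7: out=0, reg = 0xD5E11
clock 8: out=1, reg = 0xEAF08
clock 9: out=0, reg = 0xF5784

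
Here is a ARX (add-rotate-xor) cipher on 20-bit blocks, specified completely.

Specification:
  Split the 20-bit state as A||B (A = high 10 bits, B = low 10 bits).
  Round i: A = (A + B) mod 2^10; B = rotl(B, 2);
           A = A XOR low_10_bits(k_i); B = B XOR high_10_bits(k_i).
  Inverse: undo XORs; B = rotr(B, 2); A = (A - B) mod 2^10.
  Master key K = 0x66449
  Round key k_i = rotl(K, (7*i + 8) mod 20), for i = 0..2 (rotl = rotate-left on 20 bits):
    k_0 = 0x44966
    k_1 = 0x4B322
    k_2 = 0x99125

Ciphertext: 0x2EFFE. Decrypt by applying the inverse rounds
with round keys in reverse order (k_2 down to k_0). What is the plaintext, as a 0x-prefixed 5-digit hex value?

0xCF8F0

s_0 = ciphertext = 0x2EFFE
s_1 = InvRound(s_0, k_2) = 0xCE266
s_2 = InvRound(s_1, k_1) = 0x522D2
s_3 = InvRound(s_2, k_0) = 0xCF8F0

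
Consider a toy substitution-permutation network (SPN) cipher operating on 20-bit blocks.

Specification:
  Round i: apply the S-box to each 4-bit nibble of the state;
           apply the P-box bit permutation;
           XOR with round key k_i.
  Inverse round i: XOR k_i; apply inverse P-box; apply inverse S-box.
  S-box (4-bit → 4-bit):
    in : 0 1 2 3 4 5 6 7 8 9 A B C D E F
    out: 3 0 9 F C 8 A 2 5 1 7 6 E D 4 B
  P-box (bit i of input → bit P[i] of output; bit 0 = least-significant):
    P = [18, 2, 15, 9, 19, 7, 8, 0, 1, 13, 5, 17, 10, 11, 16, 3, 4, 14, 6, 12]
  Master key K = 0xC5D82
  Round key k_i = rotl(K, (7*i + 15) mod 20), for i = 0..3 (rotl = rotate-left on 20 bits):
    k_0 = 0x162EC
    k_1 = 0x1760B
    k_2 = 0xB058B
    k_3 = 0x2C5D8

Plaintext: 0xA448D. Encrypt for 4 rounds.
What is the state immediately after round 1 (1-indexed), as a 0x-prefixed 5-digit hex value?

0xEA194

s_0 = plaintext = 0xA448D
s_1 = Round(s_0, k_0) = 0xEA194
s_2 = Round(s_1, k_1) = 0x8F84B
s_3 = Round(s_2, k_2) = 0xB88F4
s_4 = Round(s_3, k_3) = 0xB033B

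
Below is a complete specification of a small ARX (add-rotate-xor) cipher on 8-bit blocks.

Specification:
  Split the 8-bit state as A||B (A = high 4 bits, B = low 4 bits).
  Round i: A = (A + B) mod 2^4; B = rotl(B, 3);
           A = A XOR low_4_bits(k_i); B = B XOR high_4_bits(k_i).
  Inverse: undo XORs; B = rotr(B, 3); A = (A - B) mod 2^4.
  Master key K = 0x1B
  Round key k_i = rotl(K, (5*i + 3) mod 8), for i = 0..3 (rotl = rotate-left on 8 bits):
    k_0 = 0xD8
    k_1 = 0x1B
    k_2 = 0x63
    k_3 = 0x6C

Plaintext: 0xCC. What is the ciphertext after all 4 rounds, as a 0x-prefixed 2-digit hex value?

0x36

s_0 = plaintext = 0xCC
s_1 = Round(s_0, k_0) = 0x0B
s_2 = Round(s_1, k_1) = 0x0C
s_3 = Round(s_2, k_2) = 0xF0
s_4 = Round(s_3, k_3) = 0x36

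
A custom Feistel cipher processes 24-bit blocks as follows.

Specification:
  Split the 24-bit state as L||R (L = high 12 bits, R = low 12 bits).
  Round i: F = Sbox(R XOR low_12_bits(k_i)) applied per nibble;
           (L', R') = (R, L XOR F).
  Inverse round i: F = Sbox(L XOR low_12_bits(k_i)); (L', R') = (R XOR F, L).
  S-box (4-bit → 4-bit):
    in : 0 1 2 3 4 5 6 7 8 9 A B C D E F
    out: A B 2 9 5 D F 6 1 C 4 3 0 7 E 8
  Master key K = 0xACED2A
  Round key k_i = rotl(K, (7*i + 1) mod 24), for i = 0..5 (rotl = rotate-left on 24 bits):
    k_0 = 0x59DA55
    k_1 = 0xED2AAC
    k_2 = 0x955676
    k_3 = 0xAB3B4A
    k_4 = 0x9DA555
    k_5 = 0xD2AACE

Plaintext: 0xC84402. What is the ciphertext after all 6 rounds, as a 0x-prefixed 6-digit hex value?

0xF6A209

s_0 = plaintext = 0xC84402
s_1 = Round(s_0, k_0) = 0x402252
s_2 = Round(s_1, k_1) = 0x25258C
s_3 = Round(s_2, k_2) = 0x58CBD6
s_4 = Round(s_3, k_3) = 0xBD6F4C
s_5 = Round(s_4, k_4) = 0xF4CF6A
s_6 = Round(s_5, k_5) = 0xF6A209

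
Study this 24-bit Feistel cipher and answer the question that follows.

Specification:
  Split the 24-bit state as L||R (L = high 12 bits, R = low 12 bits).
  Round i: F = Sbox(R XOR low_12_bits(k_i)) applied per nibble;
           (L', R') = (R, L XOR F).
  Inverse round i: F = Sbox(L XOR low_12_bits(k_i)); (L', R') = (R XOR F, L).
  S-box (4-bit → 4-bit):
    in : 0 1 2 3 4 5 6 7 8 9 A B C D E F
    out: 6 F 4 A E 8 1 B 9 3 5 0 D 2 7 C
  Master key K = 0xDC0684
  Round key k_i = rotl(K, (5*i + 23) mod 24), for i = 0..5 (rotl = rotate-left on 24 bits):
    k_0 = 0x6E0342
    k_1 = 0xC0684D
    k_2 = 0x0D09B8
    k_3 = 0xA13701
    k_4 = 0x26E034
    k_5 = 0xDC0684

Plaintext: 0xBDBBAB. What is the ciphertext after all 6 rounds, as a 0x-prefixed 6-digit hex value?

0xAC6434

s_0 = plaintext = 0xBDBBAB
s_1 = Round(s_0, k_0) = 0xBAB2A8
s_2 = Round(s_1, k_1) = 0x2A8ED3
s_3 = Round(s_2, k_2) = 0xED39B8
s_4 = Round(s_3, k_3) = 0x9B89D0
s_5 = Round(s_4, k_4) = 0x9D0AC6
s_6 = Round(s_5, k_5) = 0xAC6434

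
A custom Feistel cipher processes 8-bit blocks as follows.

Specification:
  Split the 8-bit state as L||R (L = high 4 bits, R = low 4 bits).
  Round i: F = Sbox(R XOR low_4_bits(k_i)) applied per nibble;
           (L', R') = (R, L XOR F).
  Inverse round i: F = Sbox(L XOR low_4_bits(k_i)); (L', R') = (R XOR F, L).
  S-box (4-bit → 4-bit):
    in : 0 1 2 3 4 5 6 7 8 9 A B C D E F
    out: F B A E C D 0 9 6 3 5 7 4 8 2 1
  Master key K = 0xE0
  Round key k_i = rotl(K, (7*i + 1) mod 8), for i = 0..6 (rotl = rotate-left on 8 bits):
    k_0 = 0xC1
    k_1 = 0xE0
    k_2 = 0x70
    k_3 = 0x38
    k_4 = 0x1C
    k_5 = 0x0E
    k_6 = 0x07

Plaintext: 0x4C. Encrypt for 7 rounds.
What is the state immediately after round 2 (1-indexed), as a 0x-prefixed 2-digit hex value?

0xC8

s_0 = plaintext = 0x4C
s_1 = Round(s_0, k_0) = 0xCC
s_2 = Round(s_1, k_1) = 0xC8
s_3 = Round(s_2, k_2) = 0x8A
s_4 = Round(s_3, k_3) = 0xA2
s_5 = Round(s_4, k_4) = 0x28
s_6 = Round(s_5, k_5) = 0x82
s_7 = Round(s_6, k_6) = 0x25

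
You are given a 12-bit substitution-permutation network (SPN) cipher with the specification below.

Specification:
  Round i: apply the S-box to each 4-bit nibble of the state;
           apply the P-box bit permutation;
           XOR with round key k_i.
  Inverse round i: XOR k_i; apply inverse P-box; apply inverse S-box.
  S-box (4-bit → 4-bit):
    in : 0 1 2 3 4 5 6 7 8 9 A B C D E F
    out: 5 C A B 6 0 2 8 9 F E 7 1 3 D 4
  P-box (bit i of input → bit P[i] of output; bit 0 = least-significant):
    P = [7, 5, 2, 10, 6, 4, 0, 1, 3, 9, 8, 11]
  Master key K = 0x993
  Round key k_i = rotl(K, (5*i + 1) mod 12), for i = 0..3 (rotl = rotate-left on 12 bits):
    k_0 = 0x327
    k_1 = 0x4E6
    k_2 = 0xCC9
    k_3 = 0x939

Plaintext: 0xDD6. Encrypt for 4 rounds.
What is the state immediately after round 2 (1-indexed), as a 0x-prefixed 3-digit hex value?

s_0 = plaintext = 0xDD6
s_1 = Round(s_0, k_0) = 0x15F
s_2 = Round(s_1, k_1) = 0xDE2
s_3 = Round(s_2, k_2) = 0xAA2
s_4 = Round(s_3, k_3) = 0x60A

0xDE2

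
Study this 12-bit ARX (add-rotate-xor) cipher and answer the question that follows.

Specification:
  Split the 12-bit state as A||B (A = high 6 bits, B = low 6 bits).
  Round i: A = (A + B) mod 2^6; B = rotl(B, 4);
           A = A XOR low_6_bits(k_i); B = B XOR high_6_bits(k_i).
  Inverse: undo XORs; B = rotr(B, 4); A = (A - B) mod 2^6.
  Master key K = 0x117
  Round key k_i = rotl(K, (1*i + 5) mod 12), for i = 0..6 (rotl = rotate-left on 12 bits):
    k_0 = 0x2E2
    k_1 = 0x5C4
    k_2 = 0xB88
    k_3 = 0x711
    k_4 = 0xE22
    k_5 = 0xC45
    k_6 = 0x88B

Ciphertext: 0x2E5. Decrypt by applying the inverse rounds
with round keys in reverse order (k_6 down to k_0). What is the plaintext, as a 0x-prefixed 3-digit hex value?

0x8A5

s_0 = ciphertext = 0x2E5
s_1 = InvRound(s_0, k_6) = 0x91C
s_2 = InvRound(s_1, k_5) = 0xAF6
s_3 = InvRound(s_2, k_4) = 0x478
s_4 = InvRound(s_3, k_3) = 0xB92
s_5 = InvRound(s_4, k_2) = 0xCF3
s_6 = InvRound(s_5, k_1) = 0x952
s_7 = InvRound(s_6, k_0) = 0x8A5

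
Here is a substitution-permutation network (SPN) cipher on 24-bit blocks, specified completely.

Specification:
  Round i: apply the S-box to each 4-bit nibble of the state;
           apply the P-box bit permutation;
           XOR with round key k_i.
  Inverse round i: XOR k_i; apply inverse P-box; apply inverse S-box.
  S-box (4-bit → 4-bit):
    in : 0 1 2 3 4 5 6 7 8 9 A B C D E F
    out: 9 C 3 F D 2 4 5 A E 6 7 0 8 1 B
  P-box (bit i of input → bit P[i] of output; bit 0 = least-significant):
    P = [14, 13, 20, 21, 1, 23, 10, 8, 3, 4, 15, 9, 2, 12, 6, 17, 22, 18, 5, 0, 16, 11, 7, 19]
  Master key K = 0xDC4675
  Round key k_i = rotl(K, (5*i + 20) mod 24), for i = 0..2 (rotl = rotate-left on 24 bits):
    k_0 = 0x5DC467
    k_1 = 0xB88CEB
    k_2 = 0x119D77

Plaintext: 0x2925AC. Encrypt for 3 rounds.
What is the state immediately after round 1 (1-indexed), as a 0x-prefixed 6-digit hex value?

0xD8D852

s_0 = plaintext = 0x2925AC
s_1 = Round(s_0, k_0) = 0xD8D852
s_2 = Round(s_1, k_1) = 0x36EEFA
s_3 = Round(s_2, k_2) = 0x88B4D9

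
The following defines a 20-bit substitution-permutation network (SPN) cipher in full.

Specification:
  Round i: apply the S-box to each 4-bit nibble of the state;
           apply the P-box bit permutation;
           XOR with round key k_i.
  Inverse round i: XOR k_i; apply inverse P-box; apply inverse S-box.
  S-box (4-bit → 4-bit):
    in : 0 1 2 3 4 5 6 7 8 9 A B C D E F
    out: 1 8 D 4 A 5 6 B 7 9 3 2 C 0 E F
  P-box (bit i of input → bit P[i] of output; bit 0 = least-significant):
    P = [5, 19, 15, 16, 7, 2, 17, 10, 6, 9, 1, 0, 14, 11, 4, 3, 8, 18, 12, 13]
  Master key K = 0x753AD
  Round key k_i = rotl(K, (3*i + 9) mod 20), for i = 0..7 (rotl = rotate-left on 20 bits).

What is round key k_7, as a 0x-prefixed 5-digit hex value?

0xEB5D4

K = 0x753AD
k_0 = rotl(K, (3*0+9) mod 20) = rotl(K, 9) = 0x75AEA
k_1 = rotl(K, (3*1+9) mod 20) = rotl(K, 12) = 0xAD753
k_2 = rotl(K, (3*2+9) mod 20) = rotl(K, 15) = 0x6BA9D
k_3 = rotl(K, (3*3+9) mod 20) = rotl(K, 18) = 0x5D4EB
k_4 = rotl(K, (3*4+9) mod 20) = rotl(K, 1) = 0xEA75A
k_5 = rotl(K, (3*5+9) mod 20) = rotl(K, 4) = 0x53AD7
k_6 = rotl(K, (3*6+9) mod 20) = rotl(K, 7) = 0x9D6BA
k_7 = rotl(K, (3*7+9) mod 20) = rotl(K, 10) = 0xEB5D4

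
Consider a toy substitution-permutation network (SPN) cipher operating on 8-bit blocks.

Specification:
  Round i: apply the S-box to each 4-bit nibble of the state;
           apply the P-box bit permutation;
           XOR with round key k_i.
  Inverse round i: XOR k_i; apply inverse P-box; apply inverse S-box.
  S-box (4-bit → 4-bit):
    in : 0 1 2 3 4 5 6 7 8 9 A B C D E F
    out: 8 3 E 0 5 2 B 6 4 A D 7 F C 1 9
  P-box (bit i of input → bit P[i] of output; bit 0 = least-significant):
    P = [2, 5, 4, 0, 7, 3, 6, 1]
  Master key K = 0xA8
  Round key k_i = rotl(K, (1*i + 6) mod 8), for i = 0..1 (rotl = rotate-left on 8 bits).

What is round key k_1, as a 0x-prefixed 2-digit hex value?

0x54

K = 0xA8
k_0 = rotl(K, (1*0+6) mod 8) = rotl(K, 6) = 0x2A
k_1 = rotl(K, (1*1+6) mod 8) = rotl(K, 7) = 0x54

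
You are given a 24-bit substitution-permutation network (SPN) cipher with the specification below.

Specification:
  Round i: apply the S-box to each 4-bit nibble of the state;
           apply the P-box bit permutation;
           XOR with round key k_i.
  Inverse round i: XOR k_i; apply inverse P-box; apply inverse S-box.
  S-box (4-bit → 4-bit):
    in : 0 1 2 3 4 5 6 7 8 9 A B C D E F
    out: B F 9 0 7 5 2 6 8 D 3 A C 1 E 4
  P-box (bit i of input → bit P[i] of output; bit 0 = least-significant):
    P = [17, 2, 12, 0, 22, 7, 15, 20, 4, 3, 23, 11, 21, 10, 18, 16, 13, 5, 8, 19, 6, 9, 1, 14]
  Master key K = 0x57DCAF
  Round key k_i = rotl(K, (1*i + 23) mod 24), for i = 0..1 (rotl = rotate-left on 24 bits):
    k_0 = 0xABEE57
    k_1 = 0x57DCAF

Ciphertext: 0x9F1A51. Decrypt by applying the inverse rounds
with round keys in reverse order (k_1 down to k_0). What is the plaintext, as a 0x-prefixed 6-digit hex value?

0x63D9C8

s_0 = ciphertext = 0x9F1A51
s_1 = InvRound(s_0, k_1) = 0x1B6446
s_2 = InvRound(s_1, k_0) = 0x63D9C8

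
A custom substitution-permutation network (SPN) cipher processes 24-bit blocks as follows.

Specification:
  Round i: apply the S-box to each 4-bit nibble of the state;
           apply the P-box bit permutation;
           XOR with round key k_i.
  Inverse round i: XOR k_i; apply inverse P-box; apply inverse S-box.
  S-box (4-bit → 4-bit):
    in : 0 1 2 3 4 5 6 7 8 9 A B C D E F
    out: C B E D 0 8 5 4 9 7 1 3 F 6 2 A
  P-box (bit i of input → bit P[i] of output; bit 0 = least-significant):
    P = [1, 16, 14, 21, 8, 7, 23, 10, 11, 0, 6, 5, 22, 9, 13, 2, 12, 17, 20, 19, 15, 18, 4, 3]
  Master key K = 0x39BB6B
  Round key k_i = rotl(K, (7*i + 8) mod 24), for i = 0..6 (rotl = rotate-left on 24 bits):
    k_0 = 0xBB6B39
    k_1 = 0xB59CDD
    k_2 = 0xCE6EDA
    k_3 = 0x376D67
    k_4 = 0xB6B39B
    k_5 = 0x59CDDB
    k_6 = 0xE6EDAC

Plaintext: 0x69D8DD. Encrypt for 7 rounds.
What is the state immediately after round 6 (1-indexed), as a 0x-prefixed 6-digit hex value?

0x7376CE

s_0 = plaintext = 0x69D8DD
s_1 = Round(s_0, k_0) = 0x289189
s_2 = Round(s_1, k_1) = 0xF8E3E6
s_3 = Round(s_2, k_2) = 0xC23430
s_4 = Round(s_3, k_3) = 0xC9887B
s_5 = Round(s_4, k_4) = 0x612BA5
s_6 = Round(s_5, k_5) = 0x7376CE
s_7 = Round(s_6, k_6) = 0x7FD07C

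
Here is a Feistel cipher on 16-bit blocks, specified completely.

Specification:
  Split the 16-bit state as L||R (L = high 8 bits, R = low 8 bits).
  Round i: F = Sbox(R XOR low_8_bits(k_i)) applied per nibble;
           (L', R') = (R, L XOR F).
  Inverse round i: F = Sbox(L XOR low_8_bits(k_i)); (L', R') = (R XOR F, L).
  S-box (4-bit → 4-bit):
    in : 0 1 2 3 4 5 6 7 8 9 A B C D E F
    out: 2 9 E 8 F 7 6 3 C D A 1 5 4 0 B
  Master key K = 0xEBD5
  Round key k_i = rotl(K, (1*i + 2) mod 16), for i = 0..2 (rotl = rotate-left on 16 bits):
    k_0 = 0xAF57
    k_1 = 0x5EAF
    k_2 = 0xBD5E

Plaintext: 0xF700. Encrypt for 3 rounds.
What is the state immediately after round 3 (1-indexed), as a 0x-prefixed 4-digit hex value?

0xE19F

s_0 = plaintext = 0xF700
s_1 = Round(s_0, k_0) = 0x0084
s_2 = Round(s_1, k_1) = 0x84E1
s_3 = Round(s_2, k_2) = 0xE19F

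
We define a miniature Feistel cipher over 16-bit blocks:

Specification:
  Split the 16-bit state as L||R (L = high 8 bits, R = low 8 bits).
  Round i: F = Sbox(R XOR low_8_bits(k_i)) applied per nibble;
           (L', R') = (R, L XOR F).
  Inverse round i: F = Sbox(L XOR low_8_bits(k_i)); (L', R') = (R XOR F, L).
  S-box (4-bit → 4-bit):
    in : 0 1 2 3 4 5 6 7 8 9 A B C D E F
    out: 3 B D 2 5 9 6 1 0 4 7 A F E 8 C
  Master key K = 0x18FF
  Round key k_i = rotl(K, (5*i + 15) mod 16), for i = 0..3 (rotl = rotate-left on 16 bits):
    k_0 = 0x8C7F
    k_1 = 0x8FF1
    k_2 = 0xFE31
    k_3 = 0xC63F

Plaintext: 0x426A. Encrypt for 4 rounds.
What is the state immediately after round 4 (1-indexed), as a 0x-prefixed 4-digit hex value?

s_0 = plaintext = 0x426A
s_1 = Round(s_0, k_0) = 0x6AFB
s_2 = Round(s_1, k_1) = 0xFB5D
s_3 = Round(s_2, k_2) = 0x5D94
s_4 = Round(s_3, k_3) = 0x9427

0x9427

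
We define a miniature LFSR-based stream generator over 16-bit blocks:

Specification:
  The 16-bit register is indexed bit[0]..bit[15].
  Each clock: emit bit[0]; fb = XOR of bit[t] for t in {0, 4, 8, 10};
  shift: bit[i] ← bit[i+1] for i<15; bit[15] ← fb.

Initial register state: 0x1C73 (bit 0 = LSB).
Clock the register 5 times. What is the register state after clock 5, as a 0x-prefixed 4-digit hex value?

reg_0 = 0x1C73
clock 1: out=1, reg = 0x8E39
clock 2: out=1, reg = 0xC71C
clock 3: out=0, reg = 0xE38E
clock 4: out=0, reg = 0xF1C7
clock 5: out=1, reg = 0x78E3

0x78E3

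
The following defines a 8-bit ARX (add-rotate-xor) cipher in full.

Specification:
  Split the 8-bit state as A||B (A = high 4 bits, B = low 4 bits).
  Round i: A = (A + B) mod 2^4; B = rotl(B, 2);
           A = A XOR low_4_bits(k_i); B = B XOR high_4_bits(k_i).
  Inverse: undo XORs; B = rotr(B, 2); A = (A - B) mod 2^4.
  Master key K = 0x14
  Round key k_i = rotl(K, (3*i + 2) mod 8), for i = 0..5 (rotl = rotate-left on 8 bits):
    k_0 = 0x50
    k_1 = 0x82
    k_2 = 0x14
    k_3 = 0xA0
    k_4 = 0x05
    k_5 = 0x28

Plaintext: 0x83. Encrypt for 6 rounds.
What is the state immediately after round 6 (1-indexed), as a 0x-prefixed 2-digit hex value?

s_0 = plaintext = 0x83
s_1 = Round(s_0, k_0) = 0xB9
s_2 = Round(s_1, k_1) = 0x6E
s_3 = Round(s_2, k_2) = 0x0A
s_4 = Round(s_3, k_3) = 0xA0
s_5 = Round(s_4, k_4) = 0xF0
s_6 = Round(s_5, k_5) = 0x72

0x72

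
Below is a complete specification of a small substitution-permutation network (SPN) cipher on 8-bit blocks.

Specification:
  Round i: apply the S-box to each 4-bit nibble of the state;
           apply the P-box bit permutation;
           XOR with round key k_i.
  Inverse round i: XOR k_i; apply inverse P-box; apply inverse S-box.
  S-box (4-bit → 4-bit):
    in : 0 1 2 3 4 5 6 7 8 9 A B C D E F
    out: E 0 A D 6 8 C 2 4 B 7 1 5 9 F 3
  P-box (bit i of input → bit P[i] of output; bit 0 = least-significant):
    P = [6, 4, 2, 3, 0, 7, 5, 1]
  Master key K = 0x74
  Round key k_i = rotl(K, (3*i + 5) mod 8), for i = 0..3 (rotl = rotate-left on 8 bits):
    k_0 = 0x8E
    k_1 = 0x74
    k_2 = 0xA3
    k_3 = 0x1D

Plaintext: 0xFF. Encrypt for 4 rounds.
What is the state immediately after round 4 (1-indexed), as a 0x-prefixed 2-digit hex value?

0xD7

s_0 = plaintext = 0xFF
s_1 = Round(s_0, k_0) = 0x5F
s_2 = Round(s_1, k_1) = 0x26
s_3 = Round(s_2, k_2) = 0x2D
s_4 = Round(s_3, k_3) = 0xD7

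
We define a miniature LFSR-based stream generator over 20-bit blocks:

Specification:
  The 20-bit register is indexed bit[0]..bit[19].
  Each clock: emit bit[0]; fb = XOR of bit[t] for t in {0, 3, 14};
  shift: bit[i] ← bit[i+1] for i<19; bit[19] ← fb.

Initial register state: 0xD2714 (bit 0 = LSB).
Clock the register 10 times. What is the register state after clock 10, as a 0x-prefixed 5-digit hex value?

reg_0 = 0xD2714
clock 1: out=0, reg = 0x6938A
clock 2: out=0, reg = 0xB49C5
clock 3: out=1, reg = 0x5A4E2
clock 4: out=0, reg = 0x2D271
clock 5: out=1, reg = 0x16938
clock 6: out=0, reg = 0x0B49C
clock 7: out=0, reg = 0x85A4E
clock 8: out=0, reg = 0x42D27
clock 9: out=1, reg = 0xA1693
clock 10: out=1, reg = 0xD0B49

0xD0B49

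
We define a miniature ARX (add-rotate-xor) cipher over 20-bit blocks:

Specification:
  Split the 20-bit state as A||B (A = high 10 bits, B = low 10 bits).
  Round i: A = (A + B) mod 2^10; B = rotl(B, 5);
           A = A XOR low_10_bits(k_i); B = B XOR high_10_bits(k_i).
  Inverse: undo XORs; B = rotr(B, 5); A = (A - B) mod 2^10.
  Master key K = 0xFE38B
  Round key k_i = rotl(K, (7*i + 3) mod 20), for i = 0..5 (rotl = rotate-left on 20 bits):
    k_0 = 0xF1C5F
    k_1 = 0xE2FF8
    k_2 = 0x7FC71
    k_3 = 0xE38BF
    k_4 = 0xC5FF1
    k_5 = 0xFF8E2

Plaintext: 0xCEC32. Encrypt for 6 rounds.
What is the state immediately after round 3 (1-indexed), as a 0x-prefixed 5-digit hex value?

s_0 = plaintext = 0xCEC32
s_1 = Round(s_0, k_0) = 0xCC986
s_2 = Round(s_1, k_1) = 0xD0347
s_3 = Round(s_2, k_2) = 0xBD905
s_4 = Round(s_3, k_3) = 0xD1326
s_5 = Round(s_4, k_4) = 0x66FCE
s_6 = Round(s_5, k_5) = 0x62E20

0xBD905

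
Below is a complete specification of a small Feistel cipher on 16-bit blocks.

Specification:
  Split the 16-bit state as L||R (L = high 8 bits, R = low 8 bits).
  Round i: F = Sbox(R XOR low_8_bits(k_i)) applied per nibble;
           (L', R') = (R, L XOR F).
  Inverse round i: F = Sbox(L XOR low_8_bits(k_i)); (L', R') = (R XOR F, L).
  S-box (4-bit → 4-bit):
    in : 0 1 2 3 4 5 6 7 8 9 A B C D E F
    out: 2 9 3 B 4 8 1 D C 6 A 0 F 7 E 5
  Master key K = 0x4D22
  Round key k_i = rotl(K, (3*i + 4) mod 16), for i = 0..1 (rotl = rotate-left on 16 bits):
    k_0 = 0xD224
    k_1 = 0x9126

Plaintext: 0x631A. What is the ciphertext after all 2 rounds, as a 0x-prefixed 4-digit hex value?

0xDD4A

s_0 = plaintext = 0x631A
s_1 = Round(s_0, k_0) = 0x1ADD
s_2 = Round(s_1, k_1) = 0xDD4A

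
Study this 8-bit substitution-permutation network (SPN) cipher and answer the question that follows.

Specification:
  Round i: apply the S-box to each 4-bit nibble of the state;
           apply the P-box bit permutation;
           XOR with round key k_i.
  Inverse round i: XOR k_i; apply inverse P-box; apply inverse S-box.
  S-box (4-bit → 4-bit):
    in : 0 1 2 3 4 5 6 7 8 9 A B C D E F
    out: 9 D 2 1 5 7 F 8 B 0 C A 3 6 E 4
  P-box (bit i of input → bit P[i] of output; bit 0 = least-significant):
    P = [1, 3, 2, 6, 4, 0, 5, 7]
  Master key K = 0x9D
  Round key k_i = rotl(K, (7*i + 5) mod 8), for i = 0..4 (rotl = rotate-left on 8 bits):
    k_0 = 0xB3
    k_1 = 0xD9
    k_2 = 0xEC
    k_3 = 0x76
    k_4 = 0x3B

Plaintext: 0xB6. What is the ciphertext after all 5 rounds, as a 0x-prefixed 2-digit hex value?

s_0 = plaintext = 0xB6
s_1 = Round(s_0, k_0) = 0x7C
s_2 = Round(s_1, k_1) = 0x53
s_3 = Round(s_2, k_2) = 0xDF
s_4 = Round(s_3, k_3) = 0x53
s_5 = Round(s_4, k_4) = 0x08

0x08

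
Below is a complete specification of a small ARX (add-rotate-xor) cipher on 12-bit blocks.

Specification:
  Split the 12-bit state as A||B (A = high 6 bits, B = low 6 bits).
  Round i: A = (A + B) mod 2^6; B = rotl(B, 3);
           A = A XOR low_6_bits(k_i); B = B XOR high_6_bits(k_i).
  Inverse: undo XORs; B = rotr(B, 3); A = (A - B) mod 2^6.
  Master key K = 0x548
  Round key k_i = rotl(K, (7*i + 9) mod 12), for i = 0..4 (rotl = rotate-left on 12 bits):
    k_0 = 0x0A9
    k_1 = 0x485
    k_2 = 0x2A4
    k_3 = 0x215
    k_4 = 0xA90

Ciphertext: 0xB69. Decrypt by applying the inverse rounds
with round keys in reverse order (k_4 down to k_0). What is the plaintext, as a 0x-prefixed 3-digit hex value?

s_0 = ciphertext = 0xB69
s_1 = InvRound(s_0, k_4) = 0x958
s_2 = InvRound(s_1, k_3) = 0xB82
s_3 = InvRound(s_2, k_2) = 0x241
s_4 = InvRound(s_3, k_1) = 0xC9A
s_5 = InvRound(s_4, k_0) = 0x603

0x603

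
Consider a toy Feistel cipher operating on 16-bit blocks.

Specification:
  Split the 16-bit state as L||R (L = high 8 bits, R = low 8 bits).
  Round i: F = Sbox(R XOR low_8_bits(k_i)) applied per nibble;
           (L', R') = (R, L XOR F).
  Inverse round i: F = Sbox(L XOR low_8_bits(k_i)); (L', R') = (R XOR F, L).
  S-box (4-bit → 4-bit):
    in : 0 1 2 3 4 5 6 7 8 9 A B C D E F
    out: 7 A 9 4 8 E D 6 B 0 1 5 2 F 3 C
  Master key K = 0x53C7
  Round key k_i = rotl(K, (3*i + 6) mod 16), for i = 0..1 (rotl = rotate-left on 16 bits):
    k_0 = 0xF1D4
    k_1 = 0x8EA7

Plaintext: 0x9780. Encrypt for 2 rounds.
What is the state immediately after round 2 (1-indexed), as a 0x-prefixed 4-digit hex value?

0x7F7B

s_0 = plaintext = 0x9780
s_1 = Round(s_0, k_0) = 0x807F
s_2 = Round(s_1, k_1) = 0x7F7B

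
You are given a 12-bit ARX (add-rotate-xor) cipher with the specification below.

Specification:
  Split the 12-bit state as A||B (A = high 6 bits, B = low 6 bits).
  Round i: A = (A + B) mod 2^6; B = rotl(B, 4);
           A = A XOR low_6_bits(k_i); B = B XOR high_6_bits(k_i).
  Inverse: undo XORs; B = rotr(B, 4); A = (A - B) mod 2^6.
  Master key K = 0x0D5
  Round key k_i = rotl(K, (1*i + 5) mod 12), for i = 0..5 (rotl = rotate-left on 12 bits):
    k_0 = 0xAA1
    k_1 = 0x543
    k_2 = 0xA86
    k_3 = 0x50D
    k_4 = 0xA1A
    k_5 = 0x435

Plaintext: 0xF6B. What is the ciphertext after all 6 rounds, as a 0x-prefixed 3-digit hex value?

s_0 = plaintext = 0xF6B
s_1 = Round(s_0, k_0) = 0x250
s_2 = Round(s_1, k_1) = 0x691
s_3 = Round(s_2, k_2) = 0xB7E
s_4 = Round(s_3, k_3) = 0x9BB
s_5 = Round(s_4, k_4) = 0xED6
s_6 = Round(s_5, k_5) = 0x935

0x935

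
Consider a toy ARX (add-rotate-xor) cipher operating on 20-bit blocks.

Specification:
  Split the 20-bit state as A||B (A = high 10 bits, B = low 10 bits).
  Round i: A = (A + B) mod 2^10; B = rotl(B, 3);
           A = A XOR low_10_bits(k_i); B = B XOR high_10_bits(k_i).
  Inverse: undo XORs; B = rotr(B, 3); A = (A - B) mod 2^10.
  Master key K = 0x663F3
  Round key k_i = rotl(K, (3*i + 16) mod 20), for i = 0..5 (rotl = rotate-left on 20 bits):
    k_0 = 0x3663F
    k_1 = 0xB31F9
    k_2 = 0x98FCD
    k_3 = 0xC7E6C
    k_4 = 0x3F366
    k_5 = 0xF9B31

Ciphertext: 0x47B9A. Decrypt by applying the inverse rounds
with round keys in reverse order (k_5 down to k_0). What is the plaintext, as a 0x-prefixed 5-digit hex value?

s_0 = ciphertext = 0x47B9A
s_1 = InvRound(s_0, k_5) = 0x0820F
s_2 = InvRound(s_1, k_4) = 0x5A1DE
s_3 = InvRound(s_2, k_3) = 0x8B0D8
s_4 = InvRound(s_3, k_2) = 0x029D7
s_5 = InvRound(s_4, k_1) = 0x041E3
s_6 = InvRound(s_5, k_0) = 0x42127

0x42127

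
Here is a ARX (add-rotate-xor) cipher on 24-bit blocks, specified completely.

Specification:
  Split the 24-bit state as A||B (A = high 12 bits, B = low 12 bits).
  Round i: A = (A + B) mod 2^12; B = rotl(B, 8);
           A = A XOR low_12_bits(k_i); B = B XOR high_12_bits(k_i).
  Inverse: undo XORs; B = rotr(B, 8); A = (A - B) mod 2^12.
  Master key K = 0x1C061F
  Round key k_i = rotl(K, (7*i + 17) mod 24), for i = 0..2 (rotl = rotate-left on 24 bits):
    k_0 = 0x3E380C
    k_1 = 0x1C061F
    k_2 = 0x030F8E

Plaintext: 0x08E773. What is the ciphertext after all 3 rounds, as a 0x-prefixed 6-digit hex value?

s_0 = plaintext = 0x08E773
s_1 = Round(s_0, k_0) = 0x00D094
s_2 = Round(s_1, k_1) = 0x6BE5C9
s_3 = Round(s_2, k_2) = 0x30996C

0x30996C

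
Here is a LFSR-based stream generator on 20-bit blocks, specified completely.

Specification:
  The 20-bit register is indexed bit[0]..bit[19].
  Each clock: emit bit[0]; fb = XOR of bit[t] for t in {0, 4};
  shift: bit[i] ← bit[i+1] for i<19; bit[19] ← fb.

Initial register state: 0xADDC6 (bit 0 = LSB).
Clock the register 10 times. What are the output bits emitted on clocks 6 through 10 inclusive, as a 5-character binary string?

reg_0 = 0xADDC6
clock 1: out=0, reg = 0x56EE3
clock 2: out=1, reg = 0xAB771
clock 3: out=1, reg = 0x55BB8
clock 4: out=0, reg = 0xAADDC
clock 5: out=0, reg = 0xD56EE
clock 6: out=0, reg = 0x6AB77
clock 7: out=1, reg = 0x355BB
clock 8: out=1, reg = 0x1AADD
clock 9: out=1, reg = 0x0D56E
clock 10: out=0, reg = 0x06AB7

01110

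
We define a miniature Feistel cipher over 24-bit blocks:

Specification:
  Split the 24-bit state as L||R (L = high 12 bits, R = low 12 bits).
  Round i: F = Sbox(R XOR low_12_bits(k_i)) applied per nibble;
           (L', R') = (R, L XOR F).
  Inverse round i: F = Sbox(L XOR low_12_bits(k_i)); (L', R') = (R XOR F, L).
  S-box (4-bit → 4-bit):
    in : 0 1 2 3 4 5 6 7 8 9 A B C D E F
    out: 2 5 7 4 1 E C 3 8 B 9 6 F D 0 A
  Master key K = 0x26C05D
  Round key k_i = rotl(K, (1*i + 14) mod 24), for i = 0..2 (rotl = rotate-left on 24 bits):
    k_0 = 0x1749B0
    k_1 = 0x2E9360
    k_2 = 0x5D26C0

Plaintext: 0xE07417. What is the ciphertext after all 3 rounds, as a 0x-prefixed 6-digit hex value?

s_0 = plaintext = 0xE07417
s_1 = Round(s_0, k_0) = 0x417394
s_2 = Round(s_1, k_1) = 0x3946B6
s_3 = Round(s_2, k_2) = 0x6B61A8

0x6B61A8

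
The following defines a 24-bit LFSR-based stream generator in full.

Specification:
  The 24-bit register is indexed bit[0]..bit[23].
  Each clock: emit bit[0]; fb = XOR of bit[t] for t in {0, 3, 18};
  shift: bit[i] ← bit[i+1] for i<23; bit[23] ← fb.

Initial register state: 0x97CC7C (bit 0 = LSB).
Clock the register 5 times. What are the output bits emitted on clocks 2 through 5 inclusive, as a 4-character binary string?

0111

reg_0 = 0x97CC7C
clock 1: out=0, reg = 0x4BE63E
clock 2: out=0, reg = 0xA5F31F
clock 3: out=1, reg = 0xD2F98F
clock 4: out=1, reg = 0x697CC7
clock 5: out=1, reg = 0xB4BE63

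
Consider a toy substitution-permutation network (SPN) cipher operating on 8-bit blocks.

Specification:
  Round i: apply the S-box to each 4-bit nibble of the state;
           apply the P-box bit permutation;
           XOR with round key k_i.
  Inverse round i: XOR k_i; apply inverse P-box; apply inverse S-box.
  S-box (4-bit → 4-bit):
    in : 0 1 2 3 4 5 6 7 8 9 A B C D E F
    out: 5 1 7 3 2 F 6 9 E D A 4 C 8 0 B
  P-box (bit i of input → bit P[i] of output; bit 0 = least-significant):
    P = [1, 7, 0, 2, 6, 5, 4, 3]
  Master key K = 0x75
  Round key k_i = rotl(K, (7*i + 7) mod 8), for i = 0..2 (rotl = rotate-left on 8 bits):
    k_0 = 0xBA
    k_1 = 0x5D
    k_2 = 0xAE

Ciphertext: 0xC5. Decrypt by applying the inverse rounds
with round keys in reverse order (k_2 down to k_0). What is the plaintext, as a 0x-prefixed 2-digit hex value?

s_0 = ciphertext = 0xC5
s_1 = InvRound(s_0, k_2) = 0xF0
s_2 = InvRound(s_1, k_1) = 0xA8
s_3 = InvRound(s_2, k_0) = 0xB1

0xB1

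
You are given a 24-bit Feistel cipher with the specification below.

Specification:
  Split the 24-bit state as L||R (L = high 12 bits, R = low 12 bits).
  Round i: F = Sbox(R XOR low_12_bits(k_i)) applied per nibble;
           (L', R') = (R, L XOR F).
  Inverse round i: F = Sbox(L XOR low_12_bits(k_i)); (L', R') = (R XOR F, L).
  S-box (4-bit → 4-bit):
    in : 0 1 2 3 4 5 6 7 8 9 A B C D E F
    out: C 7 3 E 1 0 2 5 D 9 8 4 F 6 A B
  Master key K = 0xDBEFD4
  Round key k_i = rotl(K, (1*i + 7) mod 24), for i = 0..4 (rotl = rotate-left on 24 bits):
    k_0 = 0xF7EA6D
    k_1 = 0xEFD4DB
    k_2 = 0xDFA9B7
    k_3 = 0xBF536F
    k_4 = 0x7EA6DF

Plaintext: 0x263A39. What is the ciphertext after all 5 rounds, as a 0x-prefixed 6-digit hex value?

s_0 = plaintext = 0x263A39
s_1 = Round(s_0, k_0) = 0xA39E62
s_2 = Round(s_1, k_1) = 0xE62270
s_3 = Round(s_2, k_2) = 0x270A97
s_4 = Round(s_3, k_3) = 0xA97BCD
s_5 = Round(s_4, k_4) = 0xBCDCE4

0xBCDCE4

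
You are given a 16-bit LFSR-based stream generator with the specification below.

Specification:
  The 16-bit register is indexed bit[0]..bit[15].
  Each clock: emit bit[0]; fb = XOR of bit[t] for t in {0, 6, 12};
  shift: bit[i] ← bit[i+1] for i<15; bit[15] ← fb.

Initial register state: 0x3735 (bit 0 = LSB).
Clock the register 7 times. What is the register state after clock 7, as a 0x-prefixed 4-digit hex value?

reg_0 = 0x3735
clock 1: out=1, reg = 0x1B9A
clock 2: out=0, reg = 0x8DCD
clock 3: out=1, reg = 0x46E6
clock 4: out=0, reg = 0xA373
clock 5: out=1, reg = 0x51B9
clock 6: out=1, reg = 0x28DC
clock 7: out=0, reg = 0x946E

0x946E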